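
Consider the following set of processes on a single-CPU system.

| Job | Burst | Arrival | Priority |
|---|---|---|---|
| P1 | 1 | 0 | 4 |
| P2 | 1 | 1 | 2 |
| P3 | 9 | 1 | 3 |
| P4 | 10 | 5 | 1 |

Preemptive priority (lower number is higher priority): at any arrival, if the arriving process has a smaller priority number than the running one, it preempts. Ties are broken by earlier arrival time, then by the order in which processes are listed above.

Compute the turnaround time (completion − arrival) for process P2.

Gantt: | P1 0-1 | P2 1-2 | P3 2-5 | P4 5-15 | P3 15-21 |
Completion: P1=1  P2=2  P3=21  P4=15
Turnaround (C−A): P1=1  P2=1  P3=20  P4=10
Turnaround(P2) = completion − arrival = 2 − 1 = 1

1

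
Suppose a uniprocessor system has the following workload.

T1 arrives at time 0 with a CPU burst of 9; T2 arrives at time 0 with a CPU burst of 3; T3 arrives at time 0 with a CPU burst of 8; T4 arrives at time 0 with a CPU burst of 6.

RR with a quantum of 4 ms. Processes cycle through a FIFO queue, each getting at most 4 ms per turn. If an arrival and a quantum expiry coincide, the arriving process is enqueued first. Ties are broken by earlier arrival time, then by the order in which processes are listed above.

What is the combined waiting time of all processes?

55

Timeline: | T1 0-4 | T2 4-7 | T3 7-11 | T4 11-15 | T1 15-19 | T3 19-23 | T4 23-25 | T1 25-26 |
Completion: T1=26  T2=7  T3=23  T4=25
Turnaround (C−A): T1=26  T2=7  T3=23  T4=25
Waiting = turnaround − burst: T1=17, T2=4, T3=15, T4=19
Total waiting = 17 + 4 + 15 + 19 = 55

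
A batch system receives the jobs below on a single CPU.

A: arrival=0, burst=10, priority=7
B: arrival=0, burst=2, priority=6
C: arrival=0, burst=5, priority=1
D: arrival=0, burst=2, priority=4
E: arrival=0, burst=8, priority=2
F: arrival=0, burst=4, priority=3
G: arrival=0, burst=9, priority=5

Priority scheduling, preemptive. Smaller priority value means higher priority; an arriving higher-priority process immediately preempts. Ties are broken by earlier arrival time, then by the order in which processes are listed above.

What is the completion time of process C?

5

Schedule: | C 0-5 | E 5-13 | F 13-17 | D 17-19 | G 19-28 | B 28-30 | A 30-40 |
Completion: A=40  B=30  C=5  D=19  E=13  F=17  G=28
Turnaround (C−A): A=40  B=30  C=5  D=19  E=13  F=17  G=28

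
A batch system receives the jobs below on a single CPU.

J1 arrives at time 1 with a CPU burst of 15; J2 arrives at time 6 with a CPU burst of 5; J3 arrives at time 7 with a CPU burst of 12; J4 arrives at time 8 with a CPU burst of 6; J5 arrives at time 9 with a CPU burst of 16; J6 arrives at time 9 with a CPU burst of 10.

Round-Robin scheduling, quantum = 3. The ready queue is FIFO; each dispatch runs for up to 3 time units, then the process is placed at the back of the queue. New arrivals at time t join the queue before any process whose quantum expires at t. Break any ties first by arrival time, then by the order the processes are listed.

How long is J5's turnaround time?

Schedule: | idle 0-1 | J1 1-7 | J2 7-10 | J3 10-13 | J1 13-16 | J4 16-19 | J5 19-22 | J6 22-25 | J2 25-27 | J3 27-30 | J1 30-33 | J4 33-36 | J5 36-39 | J6 39-42 | J3 42-45 | J1 45-48 | J5 48-51 | J6 51-54 | J3 54-57 | J5 57-60 | J6 60-61 | J5 61-65 |
Completion: J1=48  J2=27  J3=57  J4=36  J5=65  J6=61
Turnaround (C−A): J1=47  J2=21  J3=50  J4=28  J5=56  J6=52
Turnaround(J5) = completion − arrival = 65 − 9 = 56

56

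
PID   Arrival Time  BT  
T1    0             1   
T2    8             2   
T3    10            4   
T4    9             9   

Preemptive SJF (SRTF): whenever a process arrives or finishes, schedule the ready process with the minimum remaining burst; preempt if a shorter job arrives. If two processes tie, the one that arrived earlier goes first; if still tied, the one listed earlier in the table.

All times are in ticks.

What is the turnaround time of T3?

4

Gantt: | T1 0-1 | idle 1-8 | T2 8-10 | T3 10-14 | T4 14-23 |
Completion: T1=1  T2=10  T3=14  T4=23
Turnaround(T3) = completion − arrival = 14 − 10 = 4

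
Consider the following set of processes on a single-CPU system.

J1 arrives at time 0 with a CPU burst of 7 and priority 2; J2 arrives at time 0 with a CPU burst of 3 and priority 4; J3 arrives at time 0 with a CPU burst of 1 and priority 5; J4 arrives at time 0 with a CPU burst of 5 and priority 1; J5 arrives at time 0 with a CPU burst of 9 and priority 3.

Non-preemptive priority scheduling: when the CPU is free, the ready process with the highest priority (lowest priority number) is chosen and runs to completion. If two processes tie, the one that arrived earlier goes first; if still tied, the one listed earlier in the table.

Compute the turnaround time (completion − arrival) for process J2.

24

Timeline: | J4 0-5 | J1 5-12 | J5 12-21 | J2 21-24 | J3 24-25 |
Completion: J1=12  J2=24  J3=25  J4=5  J5=21
Turnaround(J2) = completion − arrival = 24 − 0 = 24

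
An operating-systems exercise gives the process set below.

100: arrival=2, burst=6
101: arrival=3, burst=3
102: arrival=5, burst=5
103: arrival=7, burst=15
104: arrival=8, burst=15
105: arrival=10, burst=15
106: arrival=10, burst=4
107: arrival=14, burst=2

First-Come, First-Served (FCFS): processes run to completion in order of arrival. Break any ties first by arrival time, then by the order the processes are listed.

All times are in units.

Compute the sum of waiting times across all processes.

Gantt: | idle 0-2 | 100 2-8 | 101 8-11 | 102 11-16 | 103 16-31 | 104 31-46 | 105 46-61 | 106 61-65 | 107 65-67 |
Completion: 100=8  101=11  102=16  103=31  104=46  105=61  106=65  107=67
Waiting = turnaround − burst: 100=0, 101=5, 102=6, 103=9, 104=23, 105=36, 106=51, 107=51
Total waiting = 0 + 5 + 6 + 9 + 23 + 36 + 51 + 51 = 181

181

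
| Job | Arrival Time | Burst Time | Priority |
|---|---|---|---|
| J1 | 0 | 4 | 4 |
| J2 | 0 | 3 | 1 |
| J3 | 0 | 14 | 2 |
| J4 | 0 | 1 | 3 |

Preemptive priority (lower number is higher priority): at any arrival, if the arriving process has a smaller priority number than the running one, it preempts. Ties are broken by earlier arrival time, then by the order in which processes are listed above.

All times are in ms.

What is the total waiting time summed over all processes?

38

Schedule: | J2 0-3 | J3 3-17 | J4 17-18 | J1 18-22 |
Completion: J1=22  J2=3  J3=17  J4=18
Turnaround (C−A): J1=22  J2=3  J3=17  J4=18
Waiting = turnaround − burst: J1=18, J2=0, J3=3, J4=17
Total waiting = 18 + 0 + 3 + 17 = 38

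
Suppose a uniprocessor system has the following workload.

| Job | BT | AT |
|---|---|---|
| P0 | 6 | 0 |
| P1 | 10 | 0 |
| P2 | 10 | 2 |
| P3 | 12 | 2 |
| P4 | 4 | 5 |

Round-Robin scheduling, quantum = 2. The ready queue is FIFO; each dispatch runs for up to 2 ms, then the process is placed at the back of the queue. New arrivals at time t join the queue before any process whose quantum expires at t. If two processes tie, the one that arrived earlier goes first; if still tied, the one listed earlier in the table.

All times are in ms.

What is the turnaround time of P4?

Schedule: | P0 0-2 | P1 2-4 | P2 4-6 | P3 6-8 | P0 8-10 | P1 10-12 | P4 12-14 | P2 14-16 | P3 16-18 | P0 18-20 | P1 20-22 | P4 22-24 | P2 24-26 | P3 26-28 | P1 28-30 | P2 30-32 | P3 32-34 | P1 34-36 | P2 36-38 | P3 38-42 |
Completion: P0=20  P1=36  P2=38  P3=42  P4=24
Turnaround(P4) = completion − arrival = 24 − 5 = 19

19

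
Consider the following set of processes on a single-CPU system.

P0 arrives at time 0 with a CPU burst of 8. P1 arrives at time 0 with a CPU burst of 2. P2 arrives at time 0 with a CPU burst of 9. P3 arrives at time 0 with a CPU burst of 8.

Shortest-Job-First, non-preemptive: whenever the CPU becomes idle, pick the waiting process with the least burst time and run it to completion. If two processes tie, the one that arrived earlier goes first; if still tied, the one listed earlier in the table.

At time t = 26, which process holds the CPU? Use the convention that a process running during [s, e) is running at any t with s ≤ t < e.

Gantt: | P1 0-2 | P0 2-10 | P3 10-18 | P2 18-27 |
Completion: P0=10  P1=2  P2=27  P3=18
Turnaround (C−A): P0=10  P1=2  P2=27  P3=18

P2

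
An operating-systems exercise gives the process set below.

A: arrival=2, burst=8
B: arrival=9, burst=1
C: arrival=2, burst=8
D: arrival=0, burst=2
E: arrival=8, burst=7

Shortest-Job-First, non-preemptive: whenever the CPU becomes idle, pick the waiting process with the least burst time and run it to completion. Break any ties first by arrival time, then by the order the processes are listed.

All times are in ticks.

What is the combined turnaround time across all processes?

46

Timeline: | D 0-2 | A 2-10 | B 10-11 | E 11-18 | C 18-26 |
Completion: A=10  B=11  C=26  D=2  E=18
Turnaround = completion − arrival: A=8, B=2, C=24, D=2, E=10
Total turnaround = 8 + 2 + 24 + 2 + 10 = 46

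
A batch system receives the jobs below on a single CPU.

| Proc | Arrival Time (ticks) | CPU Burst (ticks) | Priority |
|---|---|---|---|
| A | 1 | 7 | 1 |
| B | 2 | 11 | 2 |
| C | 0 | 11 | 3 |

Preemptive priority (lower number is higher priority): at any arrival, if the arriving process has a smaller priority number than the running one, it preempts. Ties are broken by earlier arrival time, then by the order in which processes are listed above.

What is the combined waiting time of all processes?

24

Gantt: | C 0-1 | A 1-8 | B 8-19 | C 19-29 |
Completion: A=8  B=19  C=29
Turnaround (C−A): A=7  B=17  C=29
Waiting = turnaround − burst: A=0, B=6, C=18
Total waiting = 0 + 6 + 18 = 24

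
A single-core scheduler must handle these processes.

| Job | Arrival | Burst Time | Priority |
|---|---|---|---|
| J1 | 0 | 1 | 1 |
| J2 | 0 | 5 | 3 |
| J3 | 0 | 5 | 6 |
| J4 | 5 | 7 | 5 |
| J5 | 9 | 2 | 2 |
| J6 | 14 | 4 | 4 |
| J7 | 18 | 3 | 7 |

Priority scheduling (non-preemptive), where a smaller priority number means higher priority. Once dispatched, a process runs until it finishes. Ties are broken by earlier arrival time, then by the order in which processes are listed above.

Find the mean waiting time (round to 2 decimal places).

Schedule: | J1 0-1 | J2 1-6 | J4 6-13 | J5 13-15 | J6 15-19 | J3 19-24 | J7 24-27 |
Completion: J1=1  J2=6  J3=24  J4=13  J5=15  J6=19  J7=27
Waiting times: J1=0, J2=1, J3=19, J4=1, J5=4, J6=1, J7=6
Average waiting = (0+1+19+1+4+1+6) / 7 = 32/7 = 4.57

4.57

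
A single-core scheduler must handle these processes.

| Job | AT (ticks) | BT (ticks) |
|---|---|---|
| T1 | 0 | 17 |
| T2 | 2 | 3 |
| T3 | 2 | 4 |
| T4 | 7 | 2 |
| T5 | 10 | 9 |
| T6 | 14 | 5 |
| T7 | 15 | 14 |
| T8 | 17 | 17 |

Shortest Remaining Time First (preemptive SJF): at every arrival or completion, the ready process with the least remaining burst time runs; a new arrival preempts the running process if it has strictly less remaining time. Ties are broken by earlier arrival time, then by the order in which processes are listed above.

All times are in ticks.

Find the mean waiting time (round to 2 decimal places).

11.88

Schedule: | T1 0-2 | T2 2-5 | T3 5-9 | T4 9-11 | T5 11-14 | T6 14-19 | T5 19-25 | T7 25-39 | T1 39-54 | T8 54-71 |
Completion: T1=54  T2=5  T3=9  T4=11  T5=25  T6=19  T7=39  T8=71
Waiting times: T1=37, T2=0, T3=3, T4=2, T5=6, T6=0, T7=10, T8=37
Average waiting = (37+0+3+2+6+0+10+37) / 8 = 95/8 = 11.88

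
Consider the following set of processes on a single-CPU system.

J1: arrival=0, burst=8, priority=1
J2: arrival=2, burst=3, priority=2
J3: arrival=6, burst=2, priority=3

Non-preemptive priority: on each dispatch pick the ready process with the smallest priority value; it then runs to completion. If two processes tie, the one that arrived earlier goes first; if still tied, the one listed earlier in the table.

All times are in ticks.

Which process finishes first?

Timeline: | J1 0-8 | J2 8-11 | J3 11-13 |
Completion: J1=8  J2=11  J3=13
Finish order: J1 → J2 → J3

J1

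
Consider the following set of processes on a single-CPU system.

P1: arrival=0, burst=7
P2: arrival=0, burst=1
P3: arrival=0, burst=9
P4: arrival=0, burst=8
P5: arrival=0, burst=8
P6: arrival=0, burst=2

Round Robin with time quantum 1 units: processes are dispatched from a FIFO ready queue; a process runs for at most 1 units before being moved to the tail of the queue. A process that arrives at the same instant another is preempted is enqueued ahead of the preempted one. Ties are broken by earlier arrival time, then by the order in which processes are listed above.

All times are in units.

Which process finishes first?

Schedule: | P1 0-1 | P2 1-2 | P3 2-3 | P4 3-4 | P5 4-5 | P6 5-6 | P1 6-7 | P3 7-8 | P4 8-9 | P5 9-10 | P6 10-11 | P1 11-12 | P3 12-13 | P4 13-14 | P5 14-15 | P1 15-16 | P3 16-17 | P4 17-18 | P5 18-19 | P1 19-20 | P3 20-21 | P4 21-22 | P5 22-23 | P1 23-24 | P3 24-25 | P4 25-26 | P5 26-27 | P1 27-28 | P3 28-29 | P4 29-30 | P5 30-31 | P3 31-32 | P4 32-33 | P5 33-34 | P3 34-35 |
Completion: P1=28  P2=2  P3=35  P4=33  P5=34  P6=11
Turnaround (C−A): P1=28  P2=2  P3=35  P4=33  P5=34  P6=11
Finish order: P2 → P6 → P1 → P4 → P5 → P3

P2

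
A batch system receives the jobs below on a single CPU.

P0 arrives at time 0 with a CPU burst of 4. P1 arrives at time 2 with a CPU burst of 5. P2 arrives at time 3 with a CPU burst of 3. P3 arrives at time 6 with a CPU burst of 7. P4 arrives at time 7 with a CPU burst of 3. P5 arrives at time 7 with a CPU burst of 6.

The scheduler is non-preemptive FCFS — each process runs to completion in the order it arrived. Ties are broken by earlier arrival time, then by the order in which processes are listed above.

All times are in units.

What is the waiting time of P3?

Gantt: | P0 0-4 | P1 4-9 | P2 9-12 | P3 12-19 | P4 19-22 | P5 22-28 |
Completion: P0=4  P1=9  P2=12  P3=19  P4=22  P5=28
Waiting(P3) = turnaround − burst = 13 − 7 = 6

6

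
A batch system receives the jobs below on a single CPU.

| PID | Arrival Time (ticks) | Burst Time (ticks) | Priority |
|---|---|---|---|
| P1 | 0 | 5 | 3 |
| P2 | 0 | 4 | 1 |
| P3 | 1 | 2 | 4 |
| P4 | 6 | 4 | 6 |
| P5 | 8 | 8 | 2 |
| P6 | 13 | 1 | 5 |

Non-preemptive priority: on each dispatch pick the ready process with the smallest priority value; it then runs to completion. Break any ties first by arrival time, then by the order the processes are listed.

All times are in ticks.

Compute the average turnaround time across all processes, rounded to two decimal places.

10.83

Gantt: | P2 0-4 | P1 4-9 | P5 9-17 | P3 17-19 | P6 19-20 | P4 20-24 |
Completion: P1=9  P2=4  P3=19  P4=24  P5=17  P6=20
Turnaround (C−A): P1=9  P2=4  P3=18  P4=18  P5=9  P6=7
Turnaround times: P1=9, P2=4, P3=18, P4=18, P5=9, P6=7
Average turnaround = (9+4+18+18+9+7) / 6 = 65/6 = 10.83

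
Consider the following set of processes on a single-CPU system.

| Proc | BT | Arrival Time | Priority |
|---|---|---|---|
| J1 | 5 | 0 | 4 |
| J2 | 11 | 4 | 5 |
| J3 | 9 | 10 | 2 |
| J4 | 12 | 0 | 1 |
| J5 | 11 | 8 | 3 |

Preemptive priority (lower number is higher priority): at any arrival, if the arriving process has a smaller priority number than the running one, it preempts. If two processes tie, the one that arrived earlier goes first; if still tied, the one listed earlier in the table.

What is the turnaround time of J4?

Schedule: | J4 0-12 | J3 12-21 | J5 21-32 | J1 32-37 | J2 37-48 |
Completion: J1=37  J2=48  J3=21  J4=12  J5=32
Turnaround(J4) = completion − arrival = 12 − 0 = 12

12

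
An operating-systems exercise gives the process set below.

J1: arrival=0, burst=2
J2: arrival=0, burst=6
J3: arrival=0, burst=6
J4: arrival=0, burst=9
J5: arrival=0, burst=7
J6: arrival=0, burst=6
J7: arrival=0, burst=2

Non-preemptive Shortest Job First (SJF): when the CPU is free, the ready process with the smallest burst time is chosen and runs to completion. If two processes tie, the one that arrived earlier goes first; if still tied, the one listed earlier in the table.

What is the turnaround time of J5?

29

Timeline: | J1 0-2 | J7 2-4 | J2 4-10 | J3 10-16 | J6 16-22 | J5 22-29 | J4 29-38 |
Completion: J1=2  J2=10  J3=16  J4=38  J5=29  J6=22  J7=4
Turnaround (C−A): J1=2  J2=10  J3=16  J4=38  J5=29  J6=22  J7=4
Turnaround(J5) = completion − arrival = 29 − 0 = 29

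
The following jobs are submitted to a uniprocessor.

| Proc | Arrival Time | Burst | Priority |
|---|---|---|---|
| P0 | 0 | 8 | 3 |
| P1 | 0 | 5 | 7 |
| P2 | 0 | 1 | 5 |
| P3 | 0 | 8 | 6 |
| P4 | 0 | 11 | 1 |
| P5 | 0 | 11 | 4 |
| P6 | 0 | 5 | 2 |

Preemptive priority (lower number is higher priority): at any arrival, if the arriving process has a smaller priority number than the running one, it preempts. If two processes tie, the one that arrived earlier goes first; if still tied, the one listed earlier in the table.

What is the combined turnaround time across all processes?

215

Schedule: | P4 0-11 | P6 11-16 | P0 16-24 | P5 24-35 | P2 35-36 | P3 36-44 | P1 44-49 |
Completion: P0=24  P1=49  P2=36  P3=44  P4=11  P5=35  P6=16
Turnaround (C−A): P0=24  P1=49  P2=36  P3=44  P4=11  P5=35  P6=16
Turnaround = completion − arrival: P0=24, P1=49, P2=36, P3=44, P4=11, P5=35, P6=16
Total turnaround = 24 + 49 + 36 + 44 + 11 + 35 + 16 = 215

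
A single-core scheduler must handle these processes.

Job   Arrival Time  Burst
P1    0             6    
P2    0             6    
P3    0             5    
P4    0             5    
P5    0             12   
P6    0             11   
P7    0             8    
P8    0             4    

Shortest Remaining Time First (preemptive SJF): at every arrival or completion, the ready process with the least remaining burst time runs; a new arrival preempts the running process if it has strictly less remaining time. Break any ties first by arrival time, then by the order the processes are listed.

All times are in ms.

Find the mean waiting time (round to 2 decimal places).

Timeline: | P8 0-4 | P3 4-9 | P4 9-14 | P1 14-20 | P2 20-26 | P7 26-34 | P6 34-45 | P5 45-57 |
Completion: P1=20  P2=26  P3=9  P4=14  P5=57  P6=45  P7=34  P8=4
Waiting times: P1=14, P2=20, P3=4, P4=9, P5=45, P6=34, P7=26, P8=0
Average waiting = (14+20+4+9+45+34+26+0) / 8 = 152/8 = 19.00

19.00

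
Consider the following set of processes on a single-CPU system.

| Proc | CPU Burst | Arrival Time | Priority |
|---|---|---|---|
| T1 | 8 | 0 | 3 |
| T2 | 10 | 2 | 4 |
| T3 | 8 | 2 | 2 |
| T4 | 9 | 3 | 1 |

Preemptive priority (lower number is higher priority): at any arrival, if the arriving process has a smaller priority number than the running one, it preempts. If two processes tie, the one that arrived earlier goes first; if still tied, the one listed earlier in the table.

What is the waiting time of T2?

23

Timeline: | T1 0-2 | T3 2-3 | T4 3-12 | T3 12-19 | T1 19-25 | T2 25-35 |
Completion: T1=25  T2=35  T3=19  T4=12
Turnaround (C−A): T1=25  T2=33  T3=17  T4=9
Waiting(T2) = turnaround − burst = 33 − 10 = 23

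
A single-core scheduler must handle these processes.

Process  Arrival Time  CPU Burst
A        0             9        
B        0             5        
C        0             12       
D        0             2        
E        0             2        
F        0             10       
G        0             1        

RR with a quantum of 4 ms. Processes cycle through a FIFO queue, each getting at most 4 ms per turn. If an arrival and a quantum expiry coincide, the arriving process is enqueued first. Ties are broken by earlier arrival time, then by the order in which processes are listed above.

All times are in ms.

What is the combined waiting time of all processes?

Timeline: | A 0-4 | B 4-8 | C 8-12 | D 12-14 | E 14-16 | F 16-20 | G 20-21 | A 21-25 | B 25-26 | C 26-30 | F 30-34 | A 34-35 | C 35-39 | F 39-41 |
Completion: A=35  B=26  C=39  D=14  E=16  F=41  G=21
Waiting = turnaround − burst: A=26, B=21, C=27, D=12, E=14, F=31, G=20
Total waiting = 26 + 21 + 27 + 12 + 14 + 31 + 20 = 151

151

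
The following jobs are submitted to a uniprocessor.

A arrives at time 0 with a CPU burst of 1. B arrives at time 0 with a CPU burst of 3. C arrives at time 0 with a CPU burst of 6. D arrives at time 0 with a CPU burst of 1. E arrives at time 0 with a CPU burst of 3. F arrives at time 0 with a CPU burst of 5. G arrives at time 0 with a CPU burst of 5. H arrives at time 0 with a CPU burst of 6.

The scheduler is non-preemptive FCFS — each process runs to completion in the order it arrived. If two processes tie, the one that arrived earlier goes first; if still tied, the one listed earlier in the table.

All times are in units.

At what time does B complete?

4

Timeline: | A 0-1 | B 1-4 | C 4-10 | D 10-11 | E 11-14 | F 14-19 | G 19-24 | H 24-30 |
Completion: A=1  B=4  C=10  D=11  E=14  F=19  G=24  H=30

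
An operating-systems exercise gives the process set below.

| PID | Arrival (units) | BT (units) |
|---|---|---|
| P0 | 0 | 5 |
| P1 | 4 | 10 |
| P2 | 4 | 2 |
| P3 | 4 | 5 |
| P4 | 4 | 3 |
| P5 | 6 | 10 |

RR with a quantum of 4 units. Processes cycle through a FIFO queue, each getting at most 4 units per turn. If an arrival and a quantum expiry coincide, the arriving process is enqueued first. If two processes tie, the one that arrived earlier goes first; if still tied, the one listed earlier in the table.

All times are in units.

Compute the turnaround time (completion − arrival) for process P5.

29

Timeline: | P0 0-4 | P1 4-8 | P2 8-10 | P3 10-14 | P4 14-17 | P0 17-18 | P5 18-22 | P1 22-26 | P3 26-27 | P5 27-31 | P1 31-33 | P5 33-35 |
Completion: P0=18  P1=33  P2=10  P3=27  P4=17  P5=35
Turnaround(P5) = completion − arrival = 35 − 6 = 29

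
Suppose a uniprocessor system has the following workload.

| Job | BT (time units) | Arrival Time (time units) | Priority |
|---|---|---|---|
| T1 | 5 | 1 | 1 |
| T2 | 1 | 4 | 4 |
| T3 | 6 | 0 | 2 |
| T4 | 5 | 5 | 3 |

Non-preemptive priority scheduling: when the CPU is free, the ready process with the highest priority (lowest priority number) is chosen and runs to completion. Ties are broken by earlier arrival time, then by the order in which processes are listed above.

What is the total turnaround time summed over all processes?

Gantt: | T3 0-6 | T1 6-11 | T4 11-16 | T2 16-17 |
Completion: T1=11  T2=17  T3=6  T4=16
Turnaround = completion − arrival: T1=10, T2=13, T3=6, T4=11
Total turnaround = 10 + 13 + 6 + 11 = 40

40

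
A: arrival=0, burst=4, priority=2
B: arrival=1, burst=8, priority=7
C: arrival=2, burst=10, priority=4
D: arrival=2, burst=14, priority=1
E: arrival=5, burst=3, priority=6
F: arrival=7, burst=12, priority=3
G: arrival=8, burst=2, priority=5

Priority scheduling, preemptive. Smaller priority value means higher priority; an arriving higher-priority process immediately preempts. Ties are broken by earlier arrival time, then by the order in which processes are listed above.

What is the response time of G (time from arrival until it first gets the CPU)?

32

Schedule: | A 0-2 | D 2-16 | A 16-18 | F 18-30 | C 30-40 | G 40-42 | E 42-45 | B 45-53 |
Completion: A=18  B=53  C=40  D=16  E=45  F=30  G=42
Response(G) = first start − arrival = 40 − 8 = 32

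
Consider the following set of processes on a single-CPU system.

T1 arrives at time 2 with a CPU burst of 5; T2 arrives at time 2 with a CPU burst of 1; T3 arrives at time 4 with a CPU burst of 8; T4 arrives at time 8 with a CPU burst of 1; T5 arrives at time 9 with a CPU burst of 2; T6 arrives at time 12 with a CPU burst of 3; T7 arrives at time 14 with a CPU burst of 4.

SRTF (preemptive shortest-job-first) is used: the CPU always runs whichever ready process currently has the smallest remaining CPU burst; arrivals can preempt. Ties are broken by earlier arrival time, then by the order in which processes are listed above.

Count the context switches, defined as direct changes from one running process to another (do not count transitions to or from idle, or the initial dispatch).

Timeline: | idle 0-2 | T2 2-3 | T1 3-8 | T4 8-9 | T5 9-11 | T3 11-12 | T6 12-15 | T7 15-19 | T3 19-26 |
Completion: T1=8  T2=3  T3=26  T4=9  T5=11  T6=15  T7=19
Turnaround (C−A): T1=6  T2=1  T3=22  T4=1  T5=2  T6=3  T7=5

7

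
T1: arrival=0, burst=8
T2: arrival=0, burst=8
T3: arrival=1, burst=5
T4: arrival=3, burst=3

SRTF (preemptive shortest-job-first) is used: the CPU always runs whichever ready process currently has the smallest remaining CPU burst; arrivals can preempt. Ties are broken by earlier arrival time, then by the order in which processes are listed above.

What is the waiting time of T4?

Timeline: | T1 0-1 | T3 1-6 | T4 6-9 | T1 9-16 | T2 16-24 |
Completion: T1=16  T2=24  T3=6  T4=9
Waiting(T4) = turnaround − burst = 6 − 3 = 3

3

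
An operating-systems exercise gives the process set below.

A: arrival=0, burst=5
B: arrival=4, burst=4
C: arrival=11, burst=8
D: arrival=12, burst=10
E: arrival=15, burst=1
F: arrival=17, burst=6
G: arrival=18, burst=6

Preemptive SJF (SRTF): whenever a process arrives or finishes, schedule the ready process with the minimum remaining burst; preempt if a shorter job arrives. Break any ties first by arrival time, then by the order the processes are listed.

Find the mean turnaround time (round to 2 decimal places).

10.43

Timeline: | A 0-5 | B 5-9 | idle 9-11 | C 11-15 | E 15-16 | C 16-20 | F 20-26 | G 26-32 | D 32-42 |
Completion: A=5  B=9  C=20  D=42  E=16  F=26  G=32
Turnaround (C−A): A=5  B=5  C=9  D=30  E=1  F=9  G=14
Turnaround times: A=5, B=5, C=9, D=30, E=1, F=9, G=14
Average turnaround = (5+5+9+30+1+9+14) / 7 = 73/7 = 10.43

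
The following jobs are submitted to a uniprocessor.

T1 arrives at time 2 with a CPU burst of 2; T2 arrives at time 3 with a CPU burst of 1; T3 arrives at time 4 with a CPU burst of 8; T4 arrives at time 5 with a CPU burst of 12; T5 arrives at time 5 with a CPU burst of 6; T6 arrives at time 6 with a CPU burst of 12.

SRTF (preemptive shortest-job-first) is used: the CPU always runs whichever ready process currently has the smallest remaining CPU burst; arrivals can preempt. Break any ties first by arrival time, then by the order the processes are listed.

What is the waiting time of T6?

25

Timeline: | idle 0-2 | T1 2-4 | T2 4-5 | T5 5-11 | T3 11-19 | T4 19-31 | T6 31-43 |
Completion: T1=4  T2=5  T3=19  T4=31  T5=11  T6=43
Waiting(T6) = turnaround − burst = 37 − 12 = 25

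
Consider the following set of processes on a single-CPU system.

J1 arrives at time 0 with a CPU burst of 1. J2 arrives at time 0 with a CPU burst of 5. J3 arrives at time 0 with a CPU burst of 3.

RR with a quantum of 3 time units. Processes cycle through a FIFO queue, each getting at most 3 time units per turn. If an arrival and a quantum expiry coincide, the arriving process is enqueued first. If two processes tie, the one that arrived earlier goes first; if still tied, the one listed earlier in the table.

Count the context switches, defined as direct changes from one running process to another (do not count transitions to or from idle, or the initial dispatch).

3

Schedule: | J1 0-1 | J2 1-4 | J3 4-7 | J2 7-9 |
Completion: J1=1  J2=9  J3=7
Turnaround (C−A): J1=1  J2=9  J3=7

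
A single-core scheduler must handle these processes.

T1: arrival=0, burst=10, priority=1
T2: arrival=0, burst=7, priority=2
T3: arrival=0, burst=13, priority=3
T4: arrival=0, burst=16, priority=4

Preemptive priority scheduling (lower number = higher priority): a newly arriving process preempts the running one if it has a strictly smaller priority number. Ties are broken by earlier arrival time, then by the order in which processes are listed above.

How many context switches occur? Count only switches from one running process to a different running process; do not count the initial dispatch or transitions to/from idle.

3

Schedule: | T1 0-10 | T2 10-17 | T3 17-30 | T4 30-46 |
Completion: T1=10  T2=17  T3=30  T4=46
Turnaround (C−A): T1=10  T2=17  T3=30  T4=46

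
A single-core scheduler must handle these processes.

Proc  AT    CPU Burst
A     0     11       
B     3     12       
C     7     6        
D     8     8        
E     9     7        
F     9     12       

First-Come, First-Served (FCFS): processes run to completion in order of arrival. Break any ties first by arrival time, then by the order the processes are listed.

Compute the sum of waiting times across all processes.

Schedule: | A 0-11 | B 11-23 | C 23-29 | D 29-37 | E 37-44 | F 44-56 |
Completion: A=11  B=23  C=29  D=37  E=44  F=56
Waiting = turnaround − burst: A=0, B=8, C=16, D=21, E=28, F=35
Total waiting = 0 + 8 + 16 + 21 + 28 + 35 = 108

108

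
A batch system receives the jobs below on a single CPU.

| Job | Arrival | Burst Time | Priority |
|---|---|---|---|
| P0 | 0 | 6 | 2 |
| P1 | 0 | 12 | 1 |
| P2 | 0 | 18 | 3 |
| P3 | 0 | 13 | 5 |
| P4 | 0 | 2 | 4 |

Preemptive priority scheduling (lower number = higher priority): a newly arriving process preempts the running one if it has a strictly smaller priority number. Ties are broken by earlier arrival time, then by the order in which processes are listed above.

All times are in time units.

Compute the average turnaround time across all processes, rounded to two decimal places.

31.00

Gantt: | P1 0-12 | P0 12-18 | P2 18-36 | P4 36-38 | P3 38-51 |
Completion: P0=18  P1=12  P2=36  P3=51  P4=38
Turnaround (C−A): P0=18  P1=12  P2=36  P3=51  P4=38
Turnaround times: P0=18, P1=12, P2=36, P3=51, P4=38
Average turnaround = (18+12+36+51+38) / 5 = 155/5 = 31.00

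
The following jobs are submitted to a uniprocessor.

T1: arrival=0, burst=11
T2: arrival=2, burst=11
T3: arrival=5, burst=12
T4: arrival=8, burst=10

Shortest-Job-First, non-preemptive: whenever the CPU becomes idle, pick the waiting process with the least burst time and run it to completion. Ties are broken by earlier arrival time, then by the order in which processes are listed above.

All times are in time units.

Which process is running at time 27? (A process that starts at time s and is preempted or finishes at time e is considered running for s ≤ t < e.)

Gantt: | T1 0-11 | T4 11-21 | T2 21-32 | T3 32-44 |
Completion: T1=11  T2=32  T3=44  T4=21

T2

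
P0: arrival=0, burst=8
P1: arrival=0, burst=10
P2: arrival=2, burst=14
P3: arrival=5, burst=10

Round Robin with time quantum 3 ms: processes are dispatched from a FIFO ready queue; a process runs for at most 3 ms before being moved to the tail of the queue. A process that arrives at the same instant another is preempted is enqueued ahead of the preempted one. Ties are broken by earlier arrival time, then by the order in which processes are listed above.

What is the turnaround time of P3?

35

Timeline: | P0 0-3 | P1 3-6 | P2 6-9 | P0 9-12 | P3 12-15 | P1 15-18 | P2 18-21 | P0 21-23 | P3 23-26 | P1 26-29 | P2 29-32 | P3 32-35 | P1 35-36 | P2 36-39 | P3 39-40 | P2 40-42 |
Completion: P0=23  P1=36  P2=42  P3=40
Turnaround (C−A): P0=23  P1=36  P2=40  P3=35
Turnaround(P3) = completion − arrival = 40 − 5 = 35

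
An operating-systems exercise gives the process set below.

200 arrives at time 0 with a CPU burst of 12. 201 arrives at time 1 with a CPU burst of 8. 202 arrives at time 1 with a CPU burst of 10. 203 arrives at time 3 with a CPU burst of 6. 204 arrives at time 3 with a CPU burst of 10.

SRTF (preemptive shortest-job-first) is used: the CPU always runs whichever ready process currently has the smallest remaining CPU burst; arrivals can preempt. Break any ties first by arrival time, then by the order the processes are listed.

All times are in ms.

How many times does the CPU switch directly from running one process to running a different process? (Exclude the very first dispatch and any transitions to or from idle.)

Gantt: | 200 0-1 | 201 1-9 | 203 9-15 | 202 15-25 | 204 25-35 | 200 35-46 |
Completion: 200=46  201=9  202=25  203=15  204=35

5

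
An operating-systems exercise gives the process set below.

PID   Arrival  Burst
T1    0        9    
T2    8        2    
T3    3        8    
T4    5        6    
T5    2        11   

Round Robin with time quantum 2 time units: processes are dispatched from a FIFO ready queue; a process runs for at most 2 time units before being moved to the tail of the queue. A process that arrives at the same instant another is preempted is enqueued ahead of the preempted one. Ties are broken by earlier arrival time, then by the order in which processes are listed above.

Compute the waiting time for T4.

19

Schedule: | T1 0-2 | T5 2-4 | T1 4-6 | T3 6-8 | T5 8-10 | T4 10-12 | T1 12-14 | T2 14-16 | T3 16-18 | T5 18-20 | T4 20-22 | T1 22-24 | T3 24-26 | T5 26-28 | T4 28-30 | T1 30-31 | T3 31-33 | T5 33-36 |
Completion: T1=31  T2=16  T3=33  T4=30  T5=36
Waiting(T4) = turnaround − burst = 25 − 6 = 19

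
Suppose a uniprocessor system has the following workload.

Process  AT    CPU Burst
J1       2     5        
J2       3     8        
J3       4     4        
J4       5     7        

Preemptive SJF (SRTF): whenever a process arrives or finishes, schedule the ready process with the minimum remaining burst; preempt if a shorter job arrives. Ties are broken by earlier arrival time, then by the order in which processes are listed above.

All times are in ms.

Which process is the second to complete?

J3

Timeline: | idle 0-2 | J1 2-7 | J3 7-11 | J4 11-18 | J2 18-26 |
Completion: J1=7  J2=26  J3=11  J4=18
Turnaround (C−A): J1=5  J2=23  J3=7  J4=13
Finish order: J1 → J3 → J4 → J2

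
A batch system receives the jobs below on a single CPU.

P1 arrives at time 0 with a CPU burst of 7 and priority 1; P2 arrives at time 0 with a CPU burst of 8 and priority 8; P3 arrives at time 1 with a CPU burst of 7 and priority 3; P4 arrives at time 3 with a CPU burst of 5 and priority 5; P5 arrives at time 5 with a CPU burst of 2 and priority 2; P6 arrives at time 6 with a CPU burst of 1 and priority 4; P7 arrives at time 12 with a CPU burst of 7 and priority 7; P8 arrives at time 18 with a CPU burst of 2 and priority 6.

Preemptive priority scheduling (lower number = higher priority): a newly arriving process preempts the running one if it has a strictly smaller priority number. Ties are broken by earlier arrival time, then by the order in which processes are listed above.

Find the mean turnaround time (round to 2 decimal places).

Gantt: | P1 0-7 | P5 7-9 | P3 9-16 | P6 16-17 | P4 17-22 | P8 22-24 | P7 24-31 | P2 31-39 |
Completion: P1=7  P2=39  P3=16  P4=22  P5=9  P6=17  P7=31  P8=24
Turnaround (C−A): P1=7  P2=39  P3=15  P4=19  P5=4  P6=11  P7=19  P8=6
Turnaround times: P1=7, P2=39, P3=15, P4=19, P5=4, P6=11, P7=19, P8=6
Average turnaround = (7+39+15+19+4+11+19+6) / 8 = 120/8 = 15.00

15.00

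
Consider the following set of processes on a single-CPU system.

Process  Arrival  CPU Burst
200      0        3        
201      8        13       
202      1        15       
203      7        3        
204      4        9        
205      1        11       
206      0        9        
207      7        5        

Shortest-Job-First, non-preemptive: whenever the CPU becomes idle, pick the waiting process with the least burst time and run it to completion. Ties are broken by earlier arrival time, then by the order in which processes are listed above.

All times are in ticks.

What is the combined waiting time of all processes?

144

Schedule: | 200 0-3 | 206 3-12 | 203 12-15 | 207 15-20 | 204 20-29 | 205 29-40 | 201 40-53 | 202 53-68 |
Completion: 200=3  201=53  202=68  203=15  204=29  205=40  206=12  207=20
Turnaround (C−A): 200=3  201=45  202=67  203=8  204=25  205=39  206=12  207=13
Waiting = turnaround − burst: 200=0, 201=32, 202=52, 203=5, 204=16, 205=28, 206=3, 207=8
Total waiting = 0 + 32 + 52 + 5 + 16 + 28 + 3 + 8 = 144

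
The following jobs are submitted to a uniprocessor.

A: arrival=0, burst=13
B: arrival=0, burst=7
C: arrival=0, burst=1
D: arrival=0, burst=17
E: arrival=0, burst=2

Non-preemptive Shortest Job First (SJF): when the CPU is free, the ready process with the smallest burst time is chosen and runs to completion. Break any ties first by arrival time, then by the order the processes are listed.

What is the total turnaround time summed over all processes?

Timeline: | C 0-1 | E 1-3 | B 3-10 | A 10-23 | D 23-40 |
Completion: A=23  B=10  C=1  D=40  E=3
Turnaround (C−A): A=23  B=10  C=1  D=40  E=3
Turnaround = completion − arrival: A=23, B=10, C=1, D=40, E=3
Total turnaround = 23 + 10 + 1 + 40 + 3 = 77

77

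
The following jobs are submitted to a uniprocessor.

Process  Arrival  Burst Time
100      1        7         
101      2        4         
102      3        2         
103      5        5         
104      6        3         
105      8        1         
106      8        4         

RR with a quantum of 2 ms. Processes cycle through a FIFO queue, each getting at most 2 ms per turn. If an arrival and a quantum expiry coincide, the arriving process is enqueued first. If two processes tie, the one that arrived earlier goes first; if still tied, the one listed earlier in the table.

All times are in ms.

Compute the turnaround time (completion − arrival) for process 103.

Gantt: | idle 0-1 | 100 1-3 | 101 3-5 | 102 5-7 | 100 7-9 | 103 9-11 | 101 11-13 | 104 13-15 | 105 15-16 | 106 16-18 | 100 18-20 | 103 20-22 | 104 22-23 | 106 23-25 | 100 25-26 | 103 26-27 |
Completion: 100=26  101=13  102=7  103=27  104=23  105=16  106=25
Turnaround(103) = completion − arrival = 27 − 5 = 22

22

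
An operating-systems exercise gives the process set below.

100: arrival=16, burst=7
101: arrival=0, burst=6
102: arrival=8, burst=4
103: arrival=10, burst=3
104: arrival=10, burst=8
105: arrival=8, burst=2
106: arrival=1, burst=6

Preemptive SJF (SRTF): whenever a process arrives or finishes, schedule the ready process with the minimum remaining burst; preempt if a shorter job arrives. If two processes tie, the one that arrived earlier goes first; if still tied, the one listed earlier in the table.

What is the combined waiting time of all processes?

Timeline: | 101 0-6 | 106 6-8 | 105 8-10 | 103 10-13 | 106 13-17 | 102 17-21 | 100 21-28 | 104 28-36 |
Completion: 100=28  101=6  102=21  103=13  104=36  105=10  106=17
Waiting = turnaround − burst: 100=5, 101=0, 102=9, 103=0, 104=18, 105=0, 106=10
Total waiting = 5 + 0 + 9 + 0 + 18 + 0 + 10 = 42

42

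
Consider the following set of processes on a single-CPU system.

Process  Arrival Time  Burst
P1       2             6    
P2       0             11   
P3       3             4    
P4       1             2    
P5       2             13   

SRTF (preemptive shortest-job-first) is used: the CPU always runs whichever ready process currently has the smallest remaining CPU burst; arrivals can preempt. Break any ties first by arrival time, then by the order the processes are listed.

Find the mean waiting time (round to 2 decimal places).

7.60

Timeline: | P2 0-1 | P4 1-3 | P3 3-7 | P1 7-13 | P2 13-23 | P5 23-36 |
Completion: P1=13  P2=23  P3=7  P4=3  P5=36
Turnaround (C−A): P1=11  P2=23  P3=4  P4=2  P5=34
Waiting times: P1=5, P2=12, P3=0, P4=0, P5=21
Average waiting = (5+12+0+0+21) / 5 = 38/5 = 7.60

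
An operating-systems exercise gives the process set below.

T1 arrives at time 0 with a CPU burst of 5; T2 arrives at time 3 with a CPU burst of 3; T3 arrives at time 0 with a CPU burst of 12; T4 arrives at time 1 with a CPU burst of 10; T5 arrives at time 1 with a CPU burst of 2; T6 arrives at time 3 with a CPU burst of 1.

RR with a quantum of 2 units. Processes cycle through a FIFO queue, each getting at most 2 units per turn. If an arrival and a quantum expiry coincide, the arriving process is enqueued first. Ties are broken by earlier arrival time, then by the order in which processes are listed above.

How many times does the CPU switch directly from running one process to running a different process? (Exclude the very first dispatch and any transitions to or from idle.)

17

Timeline: | T1 0-2 | T3 2-4 | T4 4-6 | T5 6-8 | T1 8-10 | T2 10-12 | T6 12-13 | T3 13-15 | T4 15-17 | T1 17-18 | T2 18-19 | T3 19-21 | T4 21-23 | T3 23-25 | T4 25-27 | T3 27-29 | T4 29-31 | T3 31-33 |
Completion: T1=18  T2=19  T3=33  T4=31  T5=8  T6=13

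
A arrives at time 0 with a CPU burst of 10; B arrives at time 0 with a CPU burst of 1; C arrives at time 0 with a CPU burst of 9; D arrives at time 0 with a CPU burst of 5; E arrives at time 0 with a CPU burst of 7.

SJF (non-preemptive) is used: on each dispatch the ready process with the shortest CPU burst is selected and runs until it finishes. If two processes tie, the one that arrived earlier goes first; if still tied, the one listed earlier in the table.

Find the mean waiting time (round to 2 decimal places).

8.40

Timeline: | B 0-1 | D 1-6 | E 6-13 | C 13-22 | A 22-32 |
Completion: A=32  B=1  C=22  D=6  E=13
Turnaround (C−A): A=32  B=1  C=22  D=6  E=13
Waiting times: A=22, B=0, C=13, D=1, E=6
Average waiting = (22+0+13+1+6) / 5 = 42/5 = 8.40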